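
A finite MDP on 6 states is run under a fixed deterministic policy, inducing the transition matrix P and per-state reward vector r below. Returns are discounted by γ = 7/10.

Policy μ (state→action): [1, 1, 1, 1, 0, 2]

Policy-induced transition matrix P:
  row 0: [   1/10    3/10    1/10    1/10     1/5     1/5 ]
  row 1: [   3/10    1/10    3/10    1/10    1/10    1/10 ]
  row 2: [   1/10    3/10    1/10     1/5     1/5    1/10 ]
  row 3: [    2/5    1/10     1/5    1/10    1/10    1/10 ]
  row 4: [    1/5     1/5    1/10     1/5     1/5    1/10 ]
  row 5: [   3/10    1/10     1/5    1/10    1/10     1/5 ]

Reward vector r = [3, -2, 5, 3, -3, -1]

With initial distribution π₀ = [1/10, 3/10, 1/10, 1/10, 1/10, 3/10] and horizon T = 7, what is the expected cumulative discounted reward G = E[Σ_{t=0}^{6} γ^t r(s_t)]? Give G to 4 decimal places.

t=0: π = [0.1000, 0.3000, 0.1000, 0.1000, 0.1000, 0.3000], E[r] = -0.1000, γ^t·E[r] = -0.100000, running G = -0.100000
t=1: π = [0.2600, 0.1500, 0.2000, 0.1200, 0.1300, 0.1400], E[r] = 1.3100, γ^t·E[r] = 0.917000, running G = 0.817000
t=2: π = [0.2070, 0.2050, 0.1560, 0.1330, 0.1590, 0.1400], E[r] = 0.7730, γ^t·E[r] = 0.378770, running G = 1.195770
t=3: π = [0.2248, 0.1885, 0.1683, 0.1315, 0.1522, 0.1347], E[r] = 0.9421, γ^t·E[r] = 0.323140, running G = 1.518910
t=4: π = [0.2193, 0.1938, 0.1643, 0.1321, 0.1545, 0.1360], E[r] = 0.8885, γ^t·E[r] = 0.213319, running G = 1.732230
t=5: π = [0.2210, 0.1922, 0.1656, 0.1319, 0.1538, 0.1355], E[r] = 0.9052, γ^t·E[r] = 0.152144, running G = 1.884373
t=6: π = [0.2205, 0.1927, 0.1652, 0.1319, 0.1540, 0.1357], E[r] = 0.9000, γ^t·E[r] = 0.105882, running G = 1.990256

G = 1.9903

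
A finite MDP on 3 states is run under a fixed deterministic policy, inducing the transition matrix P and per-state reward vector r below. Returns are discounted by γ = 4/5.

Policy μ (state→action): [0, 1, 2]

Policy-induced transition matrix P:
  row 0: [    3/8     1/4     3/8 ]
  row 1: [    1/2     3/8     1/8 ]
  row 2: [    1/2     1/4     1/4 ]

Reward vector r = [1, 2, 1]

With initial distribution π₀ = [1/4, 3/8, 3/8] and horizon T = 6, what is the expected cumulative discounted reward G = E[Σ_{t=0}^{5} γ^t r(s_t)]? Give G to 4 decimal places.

t=0: π = [0.2500, 0.3750, 0.3750], E[r] = 1.3750, γ^t·E[r] = 1.375000, running G = 1.375000
t=1: π = [0.4688, 0.2969, 0.2344], E[r] = 1.2969, γ^t·E[r] = 1.037500, running G = 2.412500
t=2: π = [0.4414, 0.2871, 0.2715], E[r] = 1.2871, γ^t·E[r] = 0.823750, running G = 3.236250
t=3: π = [0.4448, 0.2859, 0.2693], E[r] = 1.2859, γ^t·E[r] = 0.658375, running G = 3.894625
t=4: π = [0.4444, 0.2857, 0.2699], E[r] = 1.2857, γ^t·E[r] = 0.526638, running G = 4.421263
t=5: π = [0.4445, 0.2857, 0.2698], E[r] = 1.2857, γ^t·E[r] = 0.421304, running G = 4.842566

G = 4.8426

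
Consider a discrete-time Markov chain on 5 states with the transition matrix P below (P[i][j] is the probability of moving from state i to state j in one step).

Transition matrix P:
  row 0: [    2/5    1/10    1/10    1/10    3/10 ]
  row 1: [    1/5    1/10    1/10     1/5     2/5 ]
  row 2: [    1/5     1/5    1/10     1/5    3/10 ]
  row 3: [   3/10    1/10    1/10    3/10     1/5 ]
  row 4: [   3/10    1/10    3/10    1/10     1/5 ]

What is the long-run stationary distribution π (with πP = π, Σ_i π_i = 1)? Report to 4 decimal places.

π = [0.3034, 0.1154, 0.1538, 0.1586, 0.2688]

Balance equations π_j = Σ_i π_i·P[i][j]:
  π_0 = 2/5·π_0 + 1/5·π_1 + 1/5·π_2 + 3/10·π_3 + 3/10·π_4
  π_1 = 1/10·π_0 + 1/10·π_1 + 1/5·π_2 + 1/10·π_3 + 1/10·π_4
  π_2 = 1/10·π_0 + 1/10·π_1 + 1/10·π_2 + 1/10·π_3 + 3/10·π_4
  π_3 = 1/10·π_0 + 1/5·π_1 + 1/5·π_2 + 3/10·π_3 + 1/10·π_4
  normalize: π_0 + π_1 + π_2 + π_3 + π_4 = 1
Solving the linear system gives exactly π = [1336/4403, 508/4403, 677/4403, 1397/8806, 2367/8806].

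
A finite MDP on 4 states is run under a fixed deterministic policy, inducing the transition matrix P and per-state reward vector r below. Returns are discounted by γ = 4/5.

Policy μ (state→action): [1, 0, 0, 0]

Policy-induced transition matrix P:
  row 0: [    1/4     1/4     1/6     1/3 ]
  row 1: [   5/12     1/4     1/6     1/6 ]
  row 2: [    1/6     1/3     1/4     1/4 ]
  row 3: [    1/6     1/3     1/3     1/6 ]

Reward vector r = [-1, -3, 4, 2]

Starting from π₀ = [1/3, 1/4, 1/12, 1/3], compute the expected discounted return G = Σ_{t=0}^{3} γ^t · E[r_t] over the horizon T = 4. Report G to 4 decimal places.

G = 0.3908

t=0: π = [0.3333, 0.2500, 0.0833, 0.3333], E[r] = -0.0833, γ^t·E[r] = -0.083333, running G = -0.083333
t=1: π = [0.2569, 0.2847, 0.2292, 0.2292], E[r] = 0.2639, γ^t·E[r] = 0.211111, running G = 0.127778
t=2: π = [0.2593, 0.2882, 0.2240, 0.2286], E[r] = 0.2292, γ^t·E[r] = 0.146667, running G = 0.274444
t=3: π = [0.2603, 0.2877, 0.2234, 0.2285], E[r] = 0.2273, γ^t·E[r] = 0.116395, running G = 0.390840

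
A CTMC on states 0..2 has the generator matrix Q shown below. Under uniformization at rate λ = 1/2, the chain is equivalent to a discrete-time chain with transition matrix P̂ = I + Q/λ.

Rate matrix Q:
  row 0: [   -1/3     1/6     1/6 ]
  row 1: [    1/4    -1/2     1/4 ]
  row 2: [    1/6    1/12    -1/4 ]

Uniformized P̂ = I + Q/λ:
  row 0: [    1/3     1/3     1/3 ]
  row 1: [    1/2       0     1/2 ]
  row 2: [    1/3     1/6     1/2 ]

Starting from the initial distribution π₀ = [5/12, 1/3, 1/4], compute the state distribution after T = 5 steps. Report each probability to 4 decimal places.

π = [0.3659, 0.1950, 0.4391]

t=0: π = [0.4167, 0.3333, 0.2500]
t=1: π = [0.3889, 0.1806, 0.4306]
t=2: π = [0.3634, 0.2014, 0.4352]
t=3: π = [0.3669, 0.1937, 0.4394]
t=4: π = [0.3656, 0.1955, 0.4389]
t=5: π = [0.3659, 0.1950, 0.4391]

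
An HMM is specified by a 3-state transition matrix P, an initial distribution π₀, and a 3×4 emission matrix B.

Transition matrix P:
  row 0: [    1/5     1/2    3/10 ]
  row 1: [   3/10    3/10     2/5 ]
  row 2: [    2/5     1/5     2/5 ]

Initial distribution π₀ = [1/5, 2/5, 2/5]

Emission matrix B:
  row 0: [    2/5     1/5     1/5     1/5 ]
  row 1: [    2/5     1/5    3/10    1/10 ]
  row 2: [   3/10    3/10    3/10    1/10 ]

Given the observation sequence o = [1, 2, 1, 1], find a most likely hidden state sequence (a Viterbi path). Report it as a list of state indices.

t=0: δ = [4.000e-02, 8.000e-02, 1.200e-01]  (obs o_0=1)
t=1: δ = [9.600e-03, 7.200e-03, 1.440e-02]  ψ = [2, 1, 2]  (obs o_1=2)
t=2: δ = [1.152e-03, 9.600e-04, 1.728e-03]  ψ = [2, 0, 2]  (obs o_2=1)
t=3: δ = [1.382e-04, 1.152e-04, 2.074e-04]  ψ = [2, 0, 2]  (obs o_3=1)
backtrack: best end state = 2; path = [2, 2, 2, 2]

path = [2, 2, 2, 2]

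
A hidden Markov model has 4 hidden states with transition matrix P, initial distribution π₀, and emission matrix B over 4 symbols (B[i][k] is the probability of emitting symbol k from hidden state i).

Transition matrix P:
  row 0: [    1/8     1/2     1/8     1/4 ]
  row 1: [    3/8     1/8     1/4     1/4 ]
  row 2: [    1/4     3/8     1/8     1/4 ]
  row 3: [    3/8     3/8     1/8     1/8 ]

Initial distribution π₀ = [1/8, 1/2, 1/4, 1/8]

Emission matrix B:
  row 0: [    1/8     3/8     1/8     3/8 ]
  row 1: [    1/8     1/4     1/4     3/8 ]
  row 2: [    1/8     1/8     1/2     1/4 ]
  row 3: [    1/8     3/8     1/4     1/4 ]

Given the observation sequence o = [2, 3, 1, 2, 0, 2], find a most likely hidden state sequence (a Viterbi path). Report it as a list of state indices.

path = [2, 1, 0, 1, 0, 1]

t=0: δ = [1.562e-02, 1.250e-01, 1.250e-01, 3.125e-02]  (obs o_0=2)
t=1: δ = [1.758e-02, 1.758e-02, 7.812e-03, 7.812e-03]  ψ = [1, 2, 1, 1]  (obs o_1=3)
t=2: δ = [2.472e-03, 2.197e-03, 5.493e-04, 1.648e-03]  ψ = [1, 0, 1, 0]  (obs o_2=1)
t=3: δ = [1.030e-04, 3.090e-04, 2.747e-04, 1.545e-04]  ψ = [1, 0, 1, 0]  (obs o_3=2)
t=4: δ = [1.448e-05, 1.287e-05, 9.656e-06, 9.656e-06]  ψ = [1, 2, 1, 1]  (obs o_4=0)
t=5: δ = [6.035e-07, 1.810e-06, 1.609e-06, 9.052e-07]  ψ = [1, 0, 1, 0]  (obs o_5=2)
backtrack: best end state = 1; path = [2, 1, 0, 1, 0, 1]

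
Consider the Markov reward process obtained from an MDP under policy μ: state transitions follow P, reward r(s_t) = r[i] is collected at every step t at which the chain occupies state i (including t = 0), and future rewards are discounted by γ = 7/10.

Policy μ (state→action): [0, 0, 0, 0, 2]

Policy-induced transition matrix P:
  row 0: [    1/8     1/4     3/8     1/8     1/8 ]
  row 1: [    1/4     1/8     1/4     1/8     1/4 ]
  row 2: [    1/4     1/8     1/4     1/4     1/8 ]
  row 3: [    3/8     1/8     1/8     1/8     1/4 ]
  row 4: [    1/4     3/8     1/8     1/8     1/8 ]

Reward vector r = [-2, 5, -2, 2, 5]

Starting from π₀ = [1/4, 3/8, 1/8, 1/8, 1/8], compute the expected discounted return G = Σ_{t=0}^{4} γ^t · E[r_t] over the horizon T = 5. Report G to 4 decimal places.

G = 4.1062

t=0: π = [0.2500, 0.3750, 0.1250, 0.1250, 0.1250], E[r] = 2.0000, γ^t·E[r] = 2.000000, running G = 2.000000
t=1: π = [0.2344, 0.1875, 0.2500, 0.1406, 0.1875], E[r] = 1.1875, γ^t·E[r] = 0.831250, running G = 2.831250
t=2: π = [0.2383, 0.2012, 0.2383, 0.1563, 0.1660], E[r] = 1.1953, γ^t·E[r] = 0.585703, running G = 3.416953
t=3: π = [0.2397, 0.1963, 0.2395, 0.1548, 0.1697], E[r] = 1.1809, γ^t·E[r] = 0.405052, running G = 3.822005
t=4: π = [0.2394, 0.1974, 0.2394, 0.1549, 0.1689], E[r] = 1.1837, γ^t·E[r] = 0.284196, running G = 4.106200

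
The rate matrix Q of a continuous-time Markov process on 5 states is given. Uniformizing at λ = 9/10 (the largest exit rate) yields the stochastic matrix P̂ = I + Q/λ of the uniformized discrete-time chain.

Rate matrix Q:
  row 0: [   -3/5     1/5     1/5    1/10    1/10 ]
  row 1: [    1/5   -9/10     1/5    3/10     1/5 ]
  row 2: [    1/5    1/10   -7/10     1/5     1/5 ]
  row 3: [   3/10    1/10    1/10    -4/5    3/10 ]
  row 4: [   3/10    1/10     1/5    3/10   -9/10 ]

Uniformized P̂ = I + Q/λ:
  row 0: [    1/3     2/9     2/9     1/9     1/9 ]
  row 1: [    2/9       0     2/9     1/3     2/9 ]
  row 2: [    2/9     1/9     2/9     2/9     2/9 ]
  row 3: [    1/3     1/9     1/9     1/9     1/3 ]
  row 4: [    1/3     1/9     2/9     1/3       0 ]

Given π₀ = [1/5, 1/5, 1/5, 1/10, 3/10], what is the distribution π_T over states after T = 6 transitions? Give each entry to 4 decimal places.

t=0: π = [0.2000, 0.2000, 0.2000, 0.1000, 0.3000]
t=1: π = [0.2889, 0.1111, 0.2111, 0.2444, 0.1444]
t=2: π = [0.2975, 0.1309, 0.1951, 0.1914, 0.1852]
t=3: π = [0.2971, 0.1296, 0.2010, 0.2030, 0.1693]
t=4: π = [0.2966, 0.1297, 0.1997, 0.1999, 0.1742]
t=5: π = [0.2967, 0.1297, 0.2000, 0.2008, 0.1728]
t=6: π = [0.2967, 0.1297, 0.1999, 0.2005, 0.1732]

π = [0.2967, 0.1297, 0.1999, 0.2005, 0.1732]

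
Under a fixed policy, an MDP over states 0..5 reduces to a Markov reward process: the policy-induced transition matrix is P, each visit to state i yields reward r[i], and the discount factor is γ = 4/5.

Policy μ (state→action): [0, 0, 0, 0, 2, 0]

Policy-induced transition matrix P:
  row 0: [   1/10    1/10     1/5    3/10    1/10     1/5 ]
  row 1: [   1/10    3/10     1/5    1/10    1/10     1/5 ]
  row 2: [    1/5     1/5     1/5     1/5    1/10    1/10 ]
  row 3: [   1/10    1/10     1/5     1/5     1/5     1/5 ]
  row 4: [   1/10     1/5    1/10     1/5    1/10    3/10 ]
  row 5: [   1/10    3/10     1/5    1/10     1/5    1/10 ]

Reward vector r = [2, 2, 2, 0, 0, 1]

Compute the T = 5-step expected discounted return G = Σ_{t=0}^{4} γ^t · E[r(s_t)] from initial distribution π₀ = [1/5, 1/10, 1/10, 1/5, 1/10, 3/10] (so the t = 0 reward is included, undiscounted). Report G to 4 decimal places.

t=0: π = [0.2000, 0.1000, 0.1000, 0.2000, 0.1000, 0.3000], E[r] = 1.1000, γ^t·E[r] = 1.100000, running G = 1.100000
t=1: π = [0.1100, 0.2000, 0.1900, 0.1800, 0.1500, 0.1700], E[r] = 1.1700, γ^t·E[r] = 0.936000, running G = 2.036000
t=2: π = [0.1190, 0.2080, 0.1850, 0.1740, 0.1350, 0.1790], E[r] = 1.2030, γ^t·E[r] = 0.769920, running G = 2.805920
t=3: π = [0.1185, 0.2094, 0.1865, 0.1732, 0.1353, 0.1771], E[r] = 1.2059, γ^t·E[r] = 0.617421, running G = 3.423341
t=4: π = [0.1187, 0.2095, 0.1865, 0.1732, 0.1350, 0.1772], E[r] = 1.2064, γ^t·E[r] = 0.494129, running G = 3.917470

G = 3.9175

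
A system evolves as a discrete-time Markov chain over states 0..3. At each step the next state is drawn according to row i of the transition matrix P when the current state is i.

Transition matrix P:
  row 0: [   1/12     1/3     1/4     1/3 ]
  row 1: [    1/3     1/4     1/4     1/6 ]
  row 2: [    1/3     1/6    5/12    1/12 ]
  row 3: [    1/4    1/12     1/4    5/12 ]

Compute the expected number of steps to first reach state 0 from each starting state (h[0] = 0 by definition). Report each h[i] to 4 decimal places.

First-step conditioning: h[0] = 0; for i ≠ 0, h[i] = 1 + Σ_k P[i][k]·h[k].
  h[1] = 1 + 1/4·h[1] + 1/4·h[2] + 1/6·h[3]
  h[2] = 1 + 1/6·h[1] + 5/12·h[2] + 1/12·h[3]
  h[3] = 1 + 1/12·h[1] + 1/4·h[2] + 5/12·h[3]
Solving the 3×3 linear system over states ≠ 0 gives exactly h = [0, 1080/343, 1068/343, 1200/343] (h[0] = 0 is the target).

h = [0.0000, 3.1487, 3.1137, 3.4985]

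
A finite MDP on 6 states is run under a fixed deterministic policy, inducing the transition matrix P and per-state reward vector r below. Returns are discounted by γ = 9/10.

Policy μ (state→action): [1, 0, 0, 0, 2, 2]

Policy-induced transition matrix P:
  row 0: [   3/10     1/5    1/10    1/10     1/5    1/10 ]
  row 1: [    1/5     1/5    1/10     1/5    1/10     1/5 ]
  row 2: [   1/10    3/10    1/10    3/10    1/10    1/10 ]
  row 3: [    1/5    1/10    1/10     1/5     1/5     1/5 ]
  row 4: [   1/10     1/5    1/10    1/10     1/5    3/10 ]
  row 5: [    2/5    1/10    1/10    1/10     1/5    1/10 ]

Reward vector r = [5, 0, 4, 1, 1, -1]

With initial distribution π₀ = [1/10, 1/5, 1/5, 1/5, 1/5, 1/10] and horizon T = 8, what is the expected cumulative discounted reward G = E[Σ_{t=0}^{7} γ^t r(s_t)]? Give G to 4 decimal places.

t=0: π = [0.1000, 0.2000, 0.2000, 0.2000, 0.2000, 0.1000], E[r] = 1.6000, γ^t·E[r] = 1.600000, running G = 1.600000
t=1: π = [0.1900, 0.1900, 0.1000, 0.1800, 0.1600, 0.1800], E[r] = 1.5100, γ^t·E[r] = 1.359000, running G = 2.959000
t=2: π = [0.2290, 0.1740, 0.1000, 0.1570, 0.1710, 0.1690], E[r] = 1.7040, γ^t·E[r] = 1.380240, running G = 4.339240
t=3: π = [0.2296, 0.1774, 0.1000, 0.1531, 0.1726, 0.1673], E[r] = 1.7064, γ^t·E[r] = 1.243966, running G = 5.583206
t=4: π = [0.2292, 0.1780, 0.1000, 0.1531, 0.1723, 0.1676], E[r] = 1.7035, γ^t·E[r] = 1.117693, running G = 6.700898
t=5: π = [0.2292, 0.1779, 0.1000, 0.1531, 0.1722, 0.1676], E[r] = 1.7038, γ^t·E[r] = 1.006060, running G = 7.706959
t=6: π = [0.2292, 0.1779, 0.1000, 0.1531, 0.1722, 0.1675], E[r] = 1.7038, γ^t·E[r] = 0.905479, running G = 8.612437
t=7: π = [0.2292, 0.1779, 0.1000, 0.1531, 0.1722, 0.1675], E[r] = 1.7038, γ^t·E[r] = 0.814928, running G = 9.427366

G = 9.4274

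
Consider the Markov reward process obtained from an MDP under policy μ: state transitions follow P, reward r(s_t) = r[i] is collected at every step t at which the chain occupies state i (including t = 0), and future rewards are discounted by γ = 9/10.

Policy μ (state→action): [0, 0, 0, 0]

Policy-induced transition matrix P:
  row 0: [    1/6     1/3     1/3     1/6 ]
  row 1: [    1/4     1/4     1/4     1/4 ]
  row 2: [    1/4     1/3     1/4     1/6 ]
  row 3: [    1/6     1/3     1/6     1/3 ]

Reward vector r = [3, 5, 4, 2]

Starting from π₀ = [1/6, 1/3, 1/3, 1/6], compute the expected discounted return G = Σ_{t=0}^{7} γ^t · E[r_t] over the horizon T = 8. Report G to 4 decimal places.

G = 20.9004

t=0: π = [0.1667, 0.3333, 0.3333, 0.1667], E[r] = 3.8333, γ^t·E[r] = 3.833333, running G = 3.833333
t=1: π = [0.2222, 0.3056, 0.2500, 0.2222], E[r] = 3.6389, γ^t·E[r] = 3.275000, running G = 7.108333
t=2: π = [0.2130, 0.3079, 0.2500, 0.2292], E[r] = 3.6366, γ^t·E[r] = 2.945625, running G = 10.053958
t=3: π = [0.2132, 0.3077, 0.2486, 0.2305], E[r] = 3.6335, γ^t·E[r] = 2.648813, running G = 12.702771
t=4: π = [0.2130, 0.3077, 0.2486, 0.2307], E[r] = 3.6332, γ^t·E[r] = 2.383752, running G = 15.086523
t=5: π = [0.2130, 0.3077, 0.2485, 0.2308], E[r] = 3.6331, γ^t·E[r] = 2.145337, running G = 17.231860
t=6: π = [0.2130, 0.3077, 0.2485, 0.2308], E[r] = 3.6331, γ^t·E[r] = 1.930799, running G = 19.162659
t=7: π = [0.2130, 0.3077, 0.2485, 0.2308], E[r] = 3.6331, γ^t·E[r] = 1.737718, running G = 20.900376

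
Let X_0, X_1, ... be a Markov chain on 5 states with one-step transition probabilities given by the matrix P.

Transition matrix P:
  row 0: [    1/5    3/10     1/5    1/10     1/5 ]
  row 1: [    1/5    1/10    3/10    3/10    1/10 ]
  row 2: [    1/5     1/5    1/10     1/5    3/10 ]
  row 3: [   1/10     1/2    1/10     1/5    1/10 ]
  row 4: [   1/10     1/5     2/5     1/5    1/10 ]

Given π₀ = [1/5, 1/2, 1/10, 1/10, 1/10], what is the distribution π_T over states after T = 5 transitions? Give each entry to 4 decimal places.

t=0: π = [0.2000, 0.5000, 0.1000, 0.1000, 0.1000]
t=1: π = [0.1800, 0.2000, 0.2500, 0.2300, 0.1400]
t=2: π = [0.1630, 0.2670, 0.2000, 0.2020, 0.1680]
t=3: π = [0.1630, 0.2502, 0.2201, 0.2104, 0.1563]
t=4: π = [0.1633, 0.2544, 0.2132, 0.2087, 0.1603]
t=5: π = [0.1631, 0.2535, 0.2153, 0.2091, 0.1590]

π = [0.1631, 0.2535, 0.2153, 0.2091, 0.1590]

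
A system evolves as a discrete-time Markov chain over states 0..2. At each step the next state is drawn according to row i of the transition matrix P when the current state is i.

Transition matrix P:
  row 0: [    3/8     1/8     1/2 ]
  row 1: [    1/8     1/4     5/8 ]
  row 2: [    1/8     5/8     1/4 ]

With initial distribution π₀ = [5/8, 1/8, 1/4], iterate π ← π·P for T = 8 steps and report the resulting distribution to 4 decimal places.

t=0: π = [0.6250, 0.1250, 0.2500]
t=1: π = [0.2813, 0.2656, 0.4531]
t=2: π = [0.1953, 0.3848, 0.4199]
t=3: π = [0.1738, 0.3831, 0.4431]
t=4: π = [0.1685, 0.3944, 0.4371]
t=5: π = [0.1671, 0.3929, 0.4400]
t=6: π = [0.1668, 0.3941, 0.4391]
t=7: π = [0.1667, 0.3938, 0.4395]
t=8: π = [0.1667, 0.3940, 0.4394]

π = [0.1667, 0.3940, 0.4394]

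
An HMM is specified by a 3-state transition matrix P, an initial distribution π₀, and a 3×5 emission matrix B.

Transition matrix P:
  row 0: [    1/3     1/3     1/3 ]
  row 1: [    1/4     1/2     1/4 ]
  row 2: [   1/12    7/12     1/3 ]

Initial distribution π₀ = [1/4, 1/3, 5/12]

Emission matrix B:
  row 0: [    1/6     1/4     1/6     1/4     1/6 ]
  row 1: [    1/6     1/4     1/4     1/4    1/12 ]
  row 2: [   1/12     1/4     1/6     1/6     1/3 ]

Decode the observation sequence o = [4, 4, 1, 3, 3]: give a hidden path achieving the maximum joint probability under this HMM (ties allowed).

path = [2, 2, 1, 1, 1]

t=0: δ = [4.167e-02, 2.778e-02, 1.389e-01]  (obs o_0=4)
t=1: δ = [2.315e-03, 6.752e-03, 1.543e-02]  ψ = [0, 2, 2]  (obs o_1=4)
t=2: δ = [4.220e-04, 2.251e-03, 1.286e-03]  ψ = [1, 2, 2]  (obs o_2=1)
t=3: δ = [1.407e-04, 2.813e-04, 9.377e-05]  ψ = [1, 1, 1]  (obs o_3=3)
t=4: δ = [1.758e-05, 3.516e-05, 1.172e-05]  ψ = [1, 1, 1]  (obs o_4=3)
backtrack: best end state = 1; path = [2, 2, 1, 1, 1]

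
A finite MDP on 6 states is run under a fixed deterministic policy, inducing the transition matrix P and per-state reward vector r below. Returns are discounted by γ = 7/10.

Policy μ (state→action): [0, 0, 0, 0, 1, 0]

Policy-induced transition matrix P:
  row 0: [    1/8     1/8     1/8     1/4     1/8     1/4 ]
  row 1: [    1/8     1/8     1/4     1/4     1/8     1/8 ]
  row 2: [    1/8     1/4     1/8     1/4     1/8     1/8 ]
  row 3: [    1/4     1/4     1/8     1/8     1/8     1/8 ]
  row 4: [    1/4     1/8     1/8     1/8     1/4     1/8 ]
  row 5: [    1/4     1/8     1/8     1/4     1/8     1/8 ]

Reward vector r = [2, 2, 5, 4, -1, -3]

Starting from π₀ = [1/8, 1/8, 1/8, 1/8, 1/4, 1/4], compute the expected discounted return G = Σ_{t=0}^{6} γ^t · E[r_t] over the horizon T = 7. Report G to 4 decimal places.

G = 4.0564

t=0: π = [0.1250, 0.1250, 0.1250, 0.1250, 0.2500, 0.2500], E[r] = 0.6250, γ^t·E[r] = 0.625000, running G = 0.625000
t=1: π = [0.2031, 0.1563, 0.1406, 0.2031, 0.1563, 0.1406], E[r] = 1.6563, γ^t·E[r] = 1.159375, running G = 1.784375
t=2: π = [0.1875, 0.1680, 0.1445, 0.2051, 0.1445, 0.1504], E[r] = 1.6582, γ^t·E[r] = 0.812520, running G = 2.596895
t=3: π = [0.1875, 0.1687, 0.1460, 0.2063, 0.1431, 0.1484], E[r] = 1.6792, γ^t·E[r] = 0.575965, running G = 3.172860
t=4: π = [0.1872, 0.1690, 0.1461, 0.2063, 0.1429, 0.1484], E[r] = 1.6801, γ^t·E[r] = 0.403388, running G = 3.576248
t=5: π = [0.1872, 0.1691, 0.1461, 0.2063, 0.1429, 0.1484], E[r] = 1.6805, γ^t·E[r] = 0.282440, running G = 3.858688
t=6: π = [0.1872, 0.1691, 0.1461, 0.2063, 0.1429, 0.1484], E[r] = 1.6805, γ^t·E[r] = 0.197711, running G = 4.056399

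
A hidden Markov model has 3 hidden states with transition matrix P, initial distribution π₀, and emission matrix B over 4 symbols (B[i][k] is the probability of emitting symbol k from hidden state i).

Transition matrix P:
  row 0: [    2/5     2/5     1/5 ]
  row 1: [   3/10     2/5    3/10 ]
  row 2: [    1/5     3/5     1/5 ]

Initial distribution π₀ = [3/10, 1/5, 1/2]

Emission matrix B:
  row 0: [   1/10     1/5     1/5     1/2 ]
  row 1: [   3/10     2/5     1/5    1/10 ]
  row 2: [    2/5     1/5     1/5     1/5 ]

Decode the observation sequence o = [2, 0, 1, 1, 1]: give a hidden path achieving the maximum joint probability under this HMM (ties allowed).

t=0: δ = [6.000e-02, 4.000e-02, 1.000e-01]  (obs o_0=2)
t=1: δ = [2.400e-03, 1.800e-02, 8.000e-03]  ψ = [0, 2, 2]  (obs o_1=0)
t=2: δ = [1.080e-03, 2.880e-03, 1.080e-03]  ψ = [1, 1, 1]  (obs o_2=1)
t=3: δ = [1.728e-04, 4.608e-04, 1.728e-04]  ψ = [1, 1, 1]  (obs o_3=1)
t=4: δ = [2.765e-05, 7.373e-05, 2.765e-05]  ψ = [1, 1, 1]  (obs o_4=1)
backtrack: best end state = 1; path = [2, 1, 1, 1, 1]

path = [2, 1, 1, 1, 1]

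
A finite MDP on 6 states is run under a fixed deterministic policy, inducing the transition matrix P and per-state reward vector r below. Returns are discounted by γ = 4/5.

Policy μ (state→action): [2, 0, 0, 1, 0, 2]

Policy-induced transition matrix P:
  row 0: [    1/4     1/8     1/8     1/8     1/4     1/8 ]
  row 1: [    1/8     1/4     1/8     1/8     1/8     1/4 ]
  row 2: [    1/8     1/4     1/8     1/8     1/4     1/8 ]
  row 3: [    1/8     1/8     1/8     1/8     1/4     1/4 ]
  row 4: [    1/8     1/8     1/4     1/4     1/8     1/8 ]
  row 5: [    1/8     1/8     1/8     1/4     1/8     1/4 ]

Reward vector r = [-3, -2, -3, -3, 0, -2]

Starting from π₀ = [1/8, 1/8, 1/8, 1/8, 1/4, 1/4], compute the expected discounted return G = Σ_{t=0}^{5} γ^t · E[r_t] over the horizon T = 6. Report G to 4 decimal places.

G = -7.5440

t=0: π = [0.1250, 0.1250, 0.1250, 0.1250, 0.2500, 0.2500], E[r] = -1.8750, γ^t·E[r] = -1.875000, running G = -1.875000
t=1: π = [0.1406, 0.1563, 0.1563, 0.1875, 0.1719, 0.1875], E[r] = -2.1406, γ^t·E[r] = -1.712500, running G = -3.587500
t=2: π = [0.1426, 0.1641, 0.1465, 0.1699, 0.1855, 0.1914], E[r] = -2.0879, γ^t·E[r] = -1.336250, running G = -4.923750
t=3: π = [0.1428, 0.1638, 0.1482, 0.1721, 0.1824, 0.1907], E[r] = -2.0984, γ^t·E[r] = -1.074375, running G = -5.998125
t=4: π = [0.1429, 0.1640, 0.1478, 0.1716, 0.1829, 0.1908], E[r] = -2.0965, γ^t·E[r] = -0.858725, running G = -6.856850
t=5: π = [0.1429, 0.1640, 0.1479, 0.1717, 0.1828, 0.1908], E[r] = -2.0969, γ^t·E[r] = -0.687100, running G = -7.543950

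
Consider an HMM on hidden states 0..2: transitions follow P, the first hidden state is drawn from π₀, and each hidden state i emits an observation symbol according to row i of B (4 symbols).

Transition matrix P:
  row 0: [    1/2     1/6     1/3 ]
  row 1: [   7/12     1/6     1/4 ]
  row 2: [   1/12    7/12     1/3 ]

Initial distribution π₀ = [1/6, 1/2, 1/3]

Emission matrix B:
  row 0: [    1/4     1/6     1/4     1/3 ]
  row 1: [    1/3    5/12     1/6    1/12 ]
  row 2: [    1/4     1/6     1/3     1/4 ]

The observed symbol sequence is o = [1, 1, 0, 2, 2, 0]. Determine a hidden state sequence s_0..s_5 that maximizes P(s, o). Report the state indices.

path = [1, 0, 0, 0, 2, 1]

t=0: δ = [2.778e-02, 2.083e-01, 5.556e-02]  (obs o_0=1)
t=1: δ = [2.025e-02, 1.447e-02, 8.681e-03]  ψ = [1, 1, 1]  (obs o_1=1)
t=2: δ = [2.532e-03, 1.688e-03, 1.688e-03]  ψ = [0, 2, 0]  (obs o_2=0)
t=3: δ = [3.165e-04, 1.641e-04, 2.813e-04]  ψ = [0, 2, 0]  (obs o_3=2)
t=4: δ = [3.956e-05, 2.735e-05, 3.516e-05]  ψ = [0, 2, 0]  (obs o_4=2)
t=5: δ = [4.945e-06, 6.838e-06, 3.297e-06]  ψ = [0, 2, 0]  (obs o_5=0)
backtrack: best end state = 1; path = [1, 0, 0, 0, 2, 1]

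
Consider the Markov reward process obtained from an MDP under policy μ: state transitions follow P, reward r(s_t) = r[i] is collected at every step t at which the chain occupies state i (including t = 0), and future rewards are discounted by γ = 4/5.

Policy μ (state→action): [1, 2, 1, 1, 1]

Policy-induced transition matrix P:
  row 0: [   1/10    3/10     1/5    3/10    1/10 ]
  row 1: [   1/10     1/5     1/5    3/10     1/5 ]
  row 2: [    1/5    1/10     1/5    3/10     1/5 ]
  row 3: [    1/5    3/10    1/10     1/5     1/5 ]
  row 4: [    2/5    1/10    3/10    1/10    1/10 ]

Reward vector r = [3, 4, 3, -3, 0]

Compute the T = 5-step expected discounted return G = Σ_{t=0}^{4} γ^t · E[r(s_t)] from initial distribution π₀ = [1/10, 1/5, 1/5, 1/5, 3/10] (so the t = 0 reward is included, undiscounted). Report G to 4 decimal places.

G = 4.1613

t=0: π = [0.1000, 0.2000, 0.2000, 0.2000, 0.3000], E[r] = 1.1000, γ^t·E[r] = 1.100000, running G = 1.100000
t=1: π = [0.2300, 0.1800, 0.2100, 0.2200, 0.1600], E[r] = 1.3800, γ^t·E[r] = 1.104000, running G = 2.204000
t=2: π = [0.1910, 0.2080, 0.1940, 0.2460, 0.1610], E[r] = 1.2490, γ^t·E[r] = 0.799360, running G = 3.003360
t=3: π = [0.1923, 0.2082, 0.1915, 0.2432, 0.1648], E[r] = 1.2546, γ^t·E[r] = 0.642355, running G = 3.645715
t=4: π = [0.1929, 0.2079, 0.1922, 0.2427, 0.1643], E[r] = 1.2587, γ^t·E[r] = 0.515576, running G = 4.161291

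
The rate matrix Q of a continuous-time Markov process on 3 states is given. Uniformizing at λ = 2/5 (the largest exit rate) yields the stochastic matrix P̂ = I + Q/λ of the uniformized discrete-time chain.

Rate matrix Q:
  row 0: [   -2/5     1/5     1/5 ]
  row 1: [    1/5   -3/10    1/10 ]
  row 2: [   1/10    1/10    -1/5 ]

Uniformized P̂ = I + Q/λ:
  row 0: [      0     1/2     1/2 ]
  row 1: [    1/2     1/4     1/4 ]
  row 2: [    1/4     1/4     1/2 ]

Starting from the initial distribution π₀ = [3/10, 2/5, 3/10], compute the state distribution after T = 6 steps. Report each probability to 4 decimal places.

π = [0.2631, 0.3158, 0.4211]

t=0: π = [0.3000, 0.4000, 0.3000]
t=1: π = [0.2750, 0.3250, 0.4000]
t=2: π = [0.2625, 0.3188, 0.4188]
t=3: π = [0.2641, 0.3156, 0.4203]
t=4: π = [0.2629, 0.3160, 0.4211]
t=5: π = [0.2633, 0.3157, 0.4210]
t=6: π = [0.2631, 0.3158, 0.4211]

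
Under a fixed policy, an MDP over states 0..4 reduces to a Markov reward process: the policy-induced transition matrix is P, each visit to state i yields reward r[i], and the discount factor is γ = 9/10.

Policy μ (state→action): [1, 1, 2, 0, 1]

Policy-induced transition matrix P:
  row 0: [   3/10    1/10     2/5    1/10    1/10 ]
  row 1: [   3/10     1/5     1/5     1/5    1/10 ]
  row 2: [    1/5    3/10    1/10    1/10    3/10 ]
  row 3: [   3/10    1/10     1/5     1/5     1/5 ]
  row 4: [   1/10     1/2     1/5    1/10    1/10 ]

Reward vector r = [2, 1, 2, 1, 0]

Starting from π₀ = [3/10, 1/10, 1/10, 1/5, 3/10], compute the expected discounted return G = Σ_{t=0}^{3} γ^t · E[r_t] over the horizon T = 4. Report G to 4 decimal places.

G = 4.3214

t=0: π = [0.3000, 0.1000, 0.1000, 0.2000, 0.3000], E[r] = 1.1000, γ^t·E[r] = 1.100000, running G = 1.100000
t=1: π = [0.2300, 0.2500, 0.2500, 0.1300, 0.1400], E[r] = 1.3400, γ^t·E[r] = 1.206000, running G = 2.306000
t=2: π = [0.2470, 0.2310, 0.2210, 0.1380, 0.1630], E[r] = 1.3050, γ^t·E[r] = 1.057050, running G = 3.363050
t=3: π = [0.2453, 0.2325, 0.2273, 0.1369, 0.1580], E[r] = 1.3146, γ^t·E[r] = 0.958343, running G = 4.321393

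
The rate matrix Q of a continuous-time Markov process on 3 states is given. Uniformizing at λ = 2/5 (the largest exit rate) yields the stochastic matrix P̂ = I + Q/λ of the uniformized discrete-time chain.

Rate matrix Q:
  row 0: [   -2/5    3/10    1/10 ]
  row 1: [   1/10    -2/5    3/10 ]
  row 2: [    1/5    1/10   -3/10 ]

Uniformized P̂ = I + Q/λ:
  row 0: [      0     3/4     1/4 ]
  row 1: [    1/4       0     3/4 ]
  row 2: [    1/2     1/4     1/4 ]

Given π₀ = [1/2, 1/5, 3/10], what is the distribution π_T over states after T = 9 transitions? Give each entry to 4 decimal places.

t=0: π = [0.5000, 0.2000, 0.3000]
t=1: π = [0.2000, 0.4500, 0.3500]
t=2: π = [0.2875, 0.2375, 0.4750]
t=3: π = [0.2969, 0.3344, 0.3688]
t=4: π = [0.2680, 0.3148, 0.4172]
t=5: π = [0.2873, 0.3053, 0.4074]
t=6: π = [0.2800, 0.3173, 0.4026]
t=7: π = [0.2807, 0.3107, 0.4087]
t=8: π = [0.2820, 0.3127, 0.4053]
t=9: π = [0.2808, 0.3128, 0.4063]

π = [0.2808, 0.3128, 0.4063]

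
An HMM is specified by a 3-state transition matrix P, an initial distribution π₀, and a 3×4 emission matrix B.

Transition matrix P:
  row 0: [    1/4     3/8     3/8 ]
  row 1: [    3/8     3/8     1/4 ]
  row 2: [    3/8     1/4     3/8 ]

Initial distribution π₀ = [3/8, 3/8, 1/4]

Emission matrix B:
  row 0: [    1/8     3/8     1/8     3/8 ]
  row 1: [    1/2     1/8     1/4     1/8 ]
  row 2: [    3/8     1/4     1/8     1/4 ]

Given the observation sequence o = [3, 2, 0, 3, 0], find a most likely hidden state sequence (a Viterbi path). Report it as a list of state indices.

t=0: δ = [1.406e-01, 4.688e-02, 6.250e-02]  (obs o_0=3)
t=1: δ = [4.395e-03, 1.318e-02, 6.592e-03]  ψ = [0, 0, 0]  (obs o_1=2)
t=2: δ = [6.180e-04, 2.472e-03, 1.236e-03]  ψ = [1, 1, 1]  (obs o_2=0)
t=3: δ = [3.476e-04, 1.159e-04, 1.545e-04]  ψ = [1, 1, 1]  (obs o_3=3)
t=4: δ = [1.086e-05, 6.518e-05, 4.888e-05]  ψ = [0, 0, 0]  (obs o_4=0)
backtrack: best end state = 1; path = [0, 1, 1, 0, 1]

path = [0, 1, 1, 0, 1]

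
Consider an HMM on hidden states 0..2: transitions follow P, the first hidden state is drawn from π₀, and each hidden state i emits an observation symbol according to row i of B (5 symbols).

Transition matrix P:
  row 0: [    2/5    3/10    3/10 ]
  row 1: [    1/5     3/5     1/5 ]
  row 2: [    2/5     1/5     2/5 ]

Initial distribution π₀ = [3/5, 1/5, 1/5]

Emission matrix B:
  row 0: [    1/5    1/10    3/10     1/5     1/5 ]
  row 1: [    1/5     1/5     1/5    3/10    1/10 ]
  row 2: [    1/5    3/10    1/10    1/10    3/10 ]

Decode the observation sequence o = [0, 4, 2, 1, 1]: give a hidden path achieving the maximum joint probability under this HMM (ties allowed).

path = [0, 2, 0, 2, 2]

t=0: δ = [1.200e-01, 4.000e-02, 4.000e-02]  (obs o_0=0)
t=1: δ = [9.600e-03, 3.600e-03, 1.080e-02]  ψ = [0, 0, 0]  (obs o_1=4)
t=2: δ = [1.296e-03, 5.760e-04, 4.320e-04]  ψ = [2, 0, 2]  (obs o_2=2)
t=3: δ = [5.184e-05, 7.776e-05, 1.166e-04]  ψ = [0, 0, 0]  (obs o_3=1)
t=4: δ = [4.666e-06, 9.331e-06, 1.400e-05]  ψ = [2, 1, 2]  (obs o_4=1)
backtrack: best end state = 2; path = [0, 2, 0, 2, 2]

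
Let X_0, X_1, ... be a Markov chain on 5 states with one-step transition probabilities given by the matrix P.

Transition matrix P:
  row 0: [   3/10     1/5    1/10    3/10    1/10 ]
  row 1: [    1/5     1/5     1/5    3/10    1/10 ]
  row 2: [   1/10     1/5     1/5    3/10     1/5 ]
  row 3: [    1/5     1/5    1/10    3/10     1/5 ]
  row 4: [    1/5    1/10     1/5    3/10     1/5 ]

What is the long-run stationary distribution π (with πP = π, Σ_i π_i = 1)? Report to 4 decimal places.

Balance equations π_j = Σ_i π_i·P[i][j]:
  π_0 = 3/10·π_0 + 1/5·π_1 + 1/10·π_2 + 1/5·π_3 + 1/5·π_4
  π_1 = 1/5·π_0 + 1/5·π_1 + 1/5·π_2 + 1/5·π_3 + 1/10·π_4
  π_2 = 1/10·π_0 + 1/5·π_1 + 1/5·π_2 + 1/10·π_3 + 1/5·π_4
  π_3 = 3/10·π_0 + 3/10·π_1 + 3/10·π_2 + 3/10·π_3 + 3/10·π_4
  normalize: π_0 + π_1 + π_2 + π_3 + π_4 = 1
Solving the linear system gives exactly π = [183/890, 491/2670, 133/890, 3/10, 43/267].

π = [0.2056, 0.1839, 0.1494, 0.3000, 0.1610]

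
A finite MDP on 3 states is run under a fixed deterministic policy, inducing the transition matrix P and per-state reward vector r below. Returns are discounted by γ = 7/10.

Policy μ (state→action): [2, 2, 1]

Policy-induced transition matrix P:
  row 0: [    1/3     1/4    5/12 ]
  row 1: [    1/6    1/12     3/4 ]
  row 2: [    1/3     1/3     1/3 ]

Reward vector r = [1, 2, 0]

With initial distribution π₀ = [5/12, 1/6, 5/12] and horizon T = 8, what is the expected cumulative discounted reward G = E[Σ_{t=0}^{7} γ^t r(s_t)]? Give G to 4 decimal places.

t=0: π = [0.4167, 0.1667, 0.4167], E[r] = 0.7500, γ^t·E[r] = 0.750000, running G = 0.750000
t=1: π = [0.3056, 0.2569, 0.4375], E[r] = 0.8194, γ^t·E[r] = 0.573611, running G = 1.323611
t=2: π = [0.2905, 0.2436, 0.4659], E[r] = 0.7778, γ^t·E[r] = 0.381111, running G = 1.704722
t=3: π = [0.2927, 0.2482, 0.4591], E[r] = 0.7892, γ^t·E[r] = 0.270682, running G = 1.975404
t=4: π = [0.2920, 0.2469, 0.4612], E[r] = 0.7857, γ^t·E[r] = 0.188655, running G = 2.164059
t=5: π = [0.2922, 0.2473, 0.4605], E[r] = 0.7867, γ^t·E[r] = 0.132229, running G = 2.296288
t=6: π = [0.2921, 0.2472, 0.4607], E[r] = 0.7864, γ^t·E[r] = 0.092525, running G = 2.388812
t=7: π = [0.2921, 0.2472, 0.4607], E[r] = 0.7865, γ^t·E[r] = 0.064775, running G = 2.453587

G = 2.4536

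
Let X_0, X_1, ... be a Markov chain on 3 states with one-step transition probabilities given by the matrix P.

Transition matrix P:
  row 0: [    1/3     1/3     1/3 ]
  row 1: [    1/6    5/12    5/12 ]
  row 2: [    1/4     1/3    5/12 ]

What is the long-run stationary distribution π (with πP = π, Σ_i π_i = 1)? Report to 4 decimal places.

Balance equations π_j = Σ_i π_i·P[i][j]:
  π_0 = 1/3·π_0 + 1/6·π_1 + 1/4·π_2
  π_1 = 1/3·π_0 + 5/12·π_1 + 1/3·π_2
  normalize: π_0 + π_1 + π_2 = 1
Solving the linear system gives exactly π = [29/121, 4/11, 48/121].

π = [0.2397, 0.3636, 0.3967]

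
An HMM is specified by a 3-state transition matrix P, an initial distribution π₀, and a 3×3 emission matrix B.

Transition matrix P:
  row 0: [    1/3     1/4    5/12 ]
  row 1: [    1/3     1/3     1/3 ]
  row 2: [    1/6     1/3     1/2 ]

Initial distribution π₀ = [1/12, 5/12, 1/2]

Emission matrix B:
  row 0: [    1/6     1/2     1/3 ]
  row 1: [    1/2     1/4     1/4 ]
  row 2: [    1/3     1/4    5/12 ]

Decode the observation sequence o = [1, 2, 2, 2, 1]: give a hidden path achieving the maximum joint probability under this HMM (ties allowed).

path = [2, 2, 2, 2, 2]

t=0: δ = [4.167e-02, 1.042e-01, 1.250e-01]  (obs o_0=1)
t=1: δ = [1.157e-02, 1.042e-02, 2.604e-02]  ψ = [1, 2, 2]  (obs o_1=2)
t=2: δ = [1.447e-03, 2.170e-03, 5.425e-03]  ψ = [2, 2, 2]  (obs o_2=2)
t=3: δ = [3.014e-04, 4.521e-04, 1.130e-03]  ψ = [2, 2, 2]  (obs o_3=2)
t=4: δ = [9.419e-05, 9.419e-05, 1.413e-04]  ψ = [2, 2, 2]  (obs o_4=1)
backtrack: best end state = 2; path = [2, 2, 2, 2, 2]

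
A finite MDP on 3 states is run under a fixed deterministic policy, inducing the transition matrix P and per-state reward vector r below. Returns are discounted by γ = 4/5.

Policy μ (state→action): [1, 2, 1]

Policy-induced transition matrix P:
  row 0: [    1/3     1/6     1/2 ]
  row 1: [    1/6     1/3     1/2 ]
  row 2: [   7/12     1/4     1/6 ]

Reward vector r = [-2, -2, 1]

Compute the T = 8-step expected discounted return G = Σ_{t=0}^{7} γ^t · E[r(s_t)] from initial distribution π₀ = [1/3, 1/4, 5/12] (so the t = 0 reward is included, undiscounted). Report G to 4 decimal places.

t=0: π = [0.3333, 0.2500, 0.4167], E[r] = -0.7500, γ^t·E[r] = -0.750000, running G = -0.750000
t=1: π = [0.3958, 0.2431, 0.3611], E[r] = -0.9167, γ^t·E[r] = -0.733333, running G = -1.483333
t=2: π = [0.3831, 0.2373, 0.3796], E[r] = -0.8611, γ^t·E[r] = -0.551111, running G = -2.034444
t=3: π = [0.3887, 0.2378, 0.3735], E[r] = -0.8796, γ^t·E[r] = -0.450370, running G = -2.484815
t=4: π = [0.3871, 0.2374, 0.3755], E[r] = -0.8735, γ^t·E[r] = -0.357768, running G = -2.842583
t=5: π = [0.3876, 0.2375, 0.3748], E[r] = -0.8755, γ^t·E[r] = -0.286889, running G = -3.129471
t=6: π = [0.3875, 0.2375, 0.3751], E[r] = -0.8748, γ^t·E[r] = -0.229331, running G = -3.358802
t=7: π = [0.3875, 0.2375, 0.3750], E[r] = -0.8751, γ^t·E[r] = -0.183513, running G = -3.542315

G = -3.5423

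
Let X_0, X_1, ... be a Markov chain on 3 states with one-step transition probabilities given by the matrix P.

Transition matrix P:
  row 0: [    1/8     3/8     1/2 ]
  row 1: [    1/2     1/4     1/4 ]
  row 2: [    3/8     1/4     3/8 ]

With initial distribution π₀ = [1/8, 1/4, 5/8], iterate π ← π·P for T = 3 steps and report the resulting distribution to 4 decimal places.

π = [0.3335, 0.2893, 0.3772]

t=0: π = [0.1250, 0.2500, 0.6250]
t=1: π = [0.3750, 0.2656, 0.3594]
t=2: π = [0.3145, 0.2969, 0.3887]
t=3: π = [0.3335, 0.2893, 0.3772]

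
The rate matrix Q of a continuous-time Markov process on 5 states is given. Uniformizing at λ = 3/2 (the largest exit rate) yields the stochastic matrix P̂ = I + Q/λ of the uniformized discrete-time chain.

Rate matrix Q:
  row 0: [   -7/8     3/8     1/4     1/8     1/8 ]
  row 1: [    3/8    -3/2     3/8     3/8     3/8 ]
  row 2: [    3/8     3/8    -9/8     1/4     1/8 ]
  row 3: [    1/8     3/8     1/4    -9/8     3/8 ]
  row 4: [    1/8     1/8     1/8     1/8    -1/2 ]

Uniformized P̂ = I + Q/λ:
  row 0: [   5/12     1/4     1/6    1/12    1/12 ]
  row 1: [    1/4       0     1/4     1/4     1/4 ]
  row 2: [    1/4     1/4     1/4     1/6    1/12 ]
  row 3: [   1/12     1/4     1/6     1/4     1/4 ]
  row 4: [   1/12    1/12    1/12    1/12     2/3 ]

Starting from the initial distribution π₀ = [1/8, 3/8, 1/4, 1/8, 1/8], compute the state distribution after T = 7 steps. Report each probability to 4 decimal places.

π = [0.2066, 0.1574, 0.1672, 0.1484, 0.3204]

t=0: π = [0.1250, 0.3750, 0.2500, 0.1250, 0.1250]
t=1: π = [0.2292, 0.1354, 0.2083, 0.1875, 0.2396]
t=2: π = [0.2170, 0.1762, 0.1753, 0.1545, 0.2769]
t=3: π = [0.2143, 0.1598, 0.1729, 0.1531, 0.3000]
t=4: π = [0.2102, 0.1601, 0.1694, 0.1499, 0.3105]
t=5: π = [0.2083, 0.1582, 0.1682, 0.1491, 0.3161]
t=6: π = [0.2072, 0.1578, 0.1675, 0.1486, 0.3189]
t=7: π = [0.2066, 0.1574, 0.1672, 0.1484, 0.3204]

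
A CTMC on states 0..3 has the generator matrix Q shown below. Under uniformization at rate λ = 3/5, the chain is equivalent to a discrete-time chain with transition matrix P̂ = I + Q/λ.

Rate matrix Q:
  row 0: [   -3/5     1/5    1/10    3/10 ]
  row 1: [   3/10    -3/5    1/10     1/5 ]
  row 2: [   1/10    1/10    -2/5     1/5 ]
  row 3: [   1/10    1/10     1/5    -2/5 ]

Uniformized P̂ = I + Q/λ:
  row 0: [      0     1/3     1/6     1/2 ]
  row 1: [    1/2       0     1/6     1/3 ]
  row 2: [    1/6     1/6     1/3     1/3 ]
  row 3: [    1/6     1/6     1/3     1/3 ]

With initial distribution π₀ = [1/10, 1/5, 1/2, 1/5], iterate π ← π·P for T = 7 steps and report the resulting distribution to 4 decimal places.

t=0: π = [0.1000, 0.2000, 0.5000, 0.2000]
t=1: π = [0.2167, 0.1500, 0.2833, 0.3500]
t=2: π = [0.1806, 0.1778, 0.2722, 0.3694]
t=3: π = [0.1958, 0.1671, 0.2736, 0.3634]
t=4: π = [0.1897, 0.1715, 0.2728, 0.3660]
t=5: π = [0.1922, 0.1697, 0.2731, 0.3650]
t=6: π = [0.1912, 0.1704, 0.2730, 0.3654]
t=7: π = [0.1916, 0.1701, 0.2731, 0.3652]

π = [0.1916, 0.1701, 0.2731, 0.3652]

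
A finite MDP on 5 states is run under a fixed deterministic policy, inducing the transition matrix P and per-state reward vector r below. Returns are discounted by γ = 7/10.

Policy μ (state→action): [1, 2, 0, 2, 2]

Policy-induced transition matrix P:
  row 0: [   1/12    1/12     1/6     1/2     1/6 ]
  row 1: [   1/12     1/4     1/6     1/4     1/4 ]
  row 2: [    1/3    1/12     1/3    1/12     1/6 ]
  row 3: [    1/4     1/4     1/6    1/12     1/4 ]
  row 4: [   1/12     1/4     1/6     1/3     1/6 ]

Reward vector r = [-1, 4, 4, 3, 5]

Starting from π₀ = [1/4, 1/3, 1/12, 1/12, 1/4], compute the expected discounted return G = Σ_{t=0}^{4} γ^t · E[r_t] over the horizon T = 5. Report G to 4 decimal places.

G = 8.5603

t=0: π = [0.2500, 0.3333, 0.0833, 0.0833, 0.2500], E[r] = 2.9167, γ^t·E[r] = 2.916667, running G = 2.916667
t=1: π = [0.1181, 0.1944, 0.1806, 0.3056, 0.2014], E[r] = 3.3056, γ^t·E[r] = 2.313889, running G = 5.230556
t=2: π = [0.1794, 0.2002, 0.1968, 0.2153, 0.2083], E[r] = 3.0961, γ^t·E[r] = 1.517072, running G = 6.747627
t=3: π = [0.1684, 0.1873, 0.1995, 0.2435, 0.2013], E[r] = 3.1157, γ^t·E[r] = 1.068699, running G = 7.816326
t=4: π = [0.1738, 0.1887, 0.1999, 0.2350, 0.2026], E[r] = 3.0986, γ^t·E[r] = 0.743971, running G = 8.560298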